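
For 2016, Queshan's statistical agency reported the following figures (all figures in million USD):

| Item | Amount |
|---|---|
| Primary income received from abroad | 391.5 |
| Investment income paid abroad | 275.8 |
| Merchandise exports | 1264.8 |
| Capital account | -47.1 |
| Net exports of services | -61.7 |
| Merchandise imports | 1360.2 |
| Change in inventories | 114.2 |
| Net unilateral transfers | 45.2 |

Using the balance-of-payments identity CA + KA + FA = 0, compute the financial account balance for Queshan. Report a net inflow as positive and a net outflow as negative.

Goods balance = 1264.8 - 1360.2 = -95.4
Services balance = -61.7
Trade balance (goods + services) = -95.4 + (-61.7) = -157.1
Net primary income = 391.5 - 275.8 = 115.7
Net secondary income = 45.2
Current account = -157.1 + 115.7 + 45.2 = 3.8
Financial account = -(3.8 + (-47.1)) = 43.3

43.3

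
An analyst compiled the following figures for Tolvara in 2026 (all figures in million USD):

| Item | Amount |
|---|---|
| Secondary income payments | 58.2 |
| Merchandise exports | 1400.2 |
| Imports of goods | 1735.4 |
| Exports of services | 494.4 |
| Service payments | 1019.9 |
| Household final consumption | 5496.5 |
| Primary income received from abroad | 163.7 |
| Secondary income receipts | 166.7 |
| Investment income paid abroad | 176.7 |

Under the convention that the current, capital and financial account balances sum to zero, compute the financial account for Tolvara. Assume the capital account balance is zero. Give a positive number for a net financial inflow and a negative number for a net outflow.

Goods balance = 1400.2 - 1735.4 = -335.2
Services balance = 494.4 - 1019.9 = -525.5
Trade balance (goods + services) = -335.2 + (-525.5) = -860.7
Net primary income = 163.7 - 176.7 = -13.0
Net secondary income = 166.7 - 58.2 = 108.5
Current account = -860.7 + (-13.0) + 108.5 = -765.2
Financial account = -(-765.2) = 765.2

765.2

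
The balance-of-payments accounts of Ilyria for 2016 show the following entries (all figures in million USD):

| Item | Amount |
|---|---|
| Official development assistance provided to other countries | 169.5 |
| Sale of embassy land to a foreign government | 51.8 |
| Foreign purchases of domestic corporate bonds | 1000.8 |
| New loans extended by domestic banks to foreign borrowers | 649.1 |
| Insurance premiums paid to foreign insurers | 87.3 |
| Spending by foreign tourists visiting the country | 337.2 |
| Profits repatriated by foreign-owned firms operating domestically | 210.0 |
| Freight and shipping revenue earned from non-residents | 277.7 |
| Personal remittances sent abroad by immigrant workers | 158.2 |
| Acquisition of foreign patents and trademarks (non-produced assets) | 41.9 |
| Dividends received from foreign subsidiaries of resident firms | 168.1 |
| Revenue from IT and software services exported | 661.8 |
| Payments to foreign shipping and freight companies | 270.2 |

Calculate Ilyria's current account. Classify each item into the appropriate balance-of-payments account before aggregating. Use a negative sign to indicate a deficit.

Services: 277.7 - 87.3 + 661.8 - 270.2 + 337.2 = 919.2
Primary income: -210.0 + 168.1 = -41.9
Secondary income: -158.2 - 169.5 = -327.7
Current account = 919.2 + (-41.9) + (-327.7) = 549.6
(Excluded from the current account — capital account: sale of embassy land to a foreign government 51.8, acquisition of foreign patents and trademarks (non-produced assets) 41.9; financial account: foreign purchases of domestic corporate bonds 1000.8, new loans extended by domestic banks to foreign borrowers 649.1.)

549.6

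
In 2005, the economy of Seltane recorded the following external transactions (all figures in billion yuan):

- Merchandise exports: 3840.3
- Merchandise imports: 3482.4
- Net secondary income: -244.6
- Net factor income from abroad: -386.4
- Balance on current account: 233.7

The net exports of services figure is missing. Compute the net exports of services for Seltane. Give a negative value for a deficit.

Current account = goods balance + services balance + net primary income + net secondary income
Sum of the known components = -273.1
Net exports of services = CA - (known components) = 233.7 - (-273.1) = 506.8

506.8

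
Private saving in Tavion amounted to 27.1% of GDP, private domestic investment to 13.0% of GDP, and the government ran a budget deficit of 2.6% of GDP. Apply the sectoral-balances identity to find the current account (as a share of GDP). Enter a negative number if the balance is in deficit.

11.5

By the sectoral-balances identity, CA = (S_private - I) + (T - G).
Private balance = 27.1 - 13.0 = 14.1
Government balance (T - G) = -2.6
CA = 14.1 + (-2.6) = 11.5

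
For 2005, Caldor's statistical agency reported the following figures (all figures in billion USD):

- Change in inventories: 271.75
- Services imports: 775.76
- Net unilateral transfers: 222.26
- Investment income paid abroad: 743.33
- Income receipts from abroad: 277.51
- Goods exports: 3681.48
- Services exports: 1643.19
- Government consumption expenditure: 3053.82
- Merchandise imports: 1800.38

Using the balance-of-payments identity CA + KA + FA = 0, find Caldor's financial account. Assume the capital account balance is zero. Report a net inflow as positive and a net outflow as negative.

-2504.97

Goods balance = 3681.48 - 1800.38 = 1881.10
Services balance = 1643.19 - 775.76 = 867.43
Trade balance (goods + services) = 1881.10 + 867.43 = 2748.53
Net primary income = 277.51 - 743.33 = -465.82
Net secondary income = 222.26
Current account = 2748.53 + (-465.82) + 222.26 = 2504.97
Financial account = -(2504.97) = -2504.97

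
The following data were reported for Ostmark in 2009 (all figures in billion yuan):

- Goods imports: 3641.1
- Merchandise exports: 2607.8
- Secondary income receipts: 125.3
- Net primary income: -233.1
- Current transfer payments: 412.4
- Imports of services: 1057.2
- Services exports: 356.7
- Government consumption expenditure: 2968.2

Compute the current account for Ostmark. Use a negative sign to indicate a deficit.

-2254.0

Goods balance = 2607.8 - 3641.1 = -1033.3
Services balance = 356.7 - 1057.2 = -700.5
Trade balance (goods + services) = -1033.3 + (-700.5) = -1733.8
Net primary income = -233.1
Net secondary income = 125.3 - 412.4 = -287.1
Current account = -1733.8 + (-233.1) + (-287.1) = -2254.0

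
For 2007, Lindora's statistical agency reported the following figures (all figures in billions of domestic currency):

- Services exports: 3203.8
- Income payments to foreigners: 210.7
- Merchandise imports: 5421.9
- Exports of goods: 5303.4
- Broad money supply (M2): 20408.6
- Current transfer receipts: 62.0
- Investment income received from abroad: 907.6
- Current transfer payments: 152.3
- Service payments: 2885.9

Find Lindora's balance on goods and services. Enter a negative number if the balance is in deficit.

199.4

Goods balance = 5303.4 - 5421.9 = -118.5
Services balance = 3203.8 - 2885.9 = 317.9
Trade balance (goods + services) = -118.5 + 317.9 = 199.4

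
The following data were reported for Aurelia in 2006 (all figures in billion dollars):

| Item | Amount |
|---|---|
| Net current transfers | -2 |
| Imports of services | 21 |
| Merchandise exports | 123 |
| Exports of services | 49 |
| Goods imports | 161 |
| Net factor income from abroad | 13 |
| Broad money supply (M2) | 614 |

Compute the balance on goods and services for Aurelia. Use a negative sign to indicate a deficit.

Goods balance = 123 - 161 = -38
Services balance = 49 - 21 = 28
Trade balance (goods + services) = -38 + 28 = -10

-10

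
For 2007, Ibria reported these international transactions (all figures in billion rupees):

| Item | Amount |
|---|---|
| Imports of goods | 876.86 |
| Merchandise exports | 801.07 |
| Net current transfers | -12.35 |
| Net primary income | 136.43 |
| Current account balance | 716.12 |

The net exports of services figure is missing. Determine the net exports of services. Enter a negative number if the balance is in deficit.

Current account = goods balance + services balance + net primary income + net secondary income
Sum of the known components = 48.29
Net exports of services = CA - (known components) = 716.12 - 48.29 = 667.83

667.83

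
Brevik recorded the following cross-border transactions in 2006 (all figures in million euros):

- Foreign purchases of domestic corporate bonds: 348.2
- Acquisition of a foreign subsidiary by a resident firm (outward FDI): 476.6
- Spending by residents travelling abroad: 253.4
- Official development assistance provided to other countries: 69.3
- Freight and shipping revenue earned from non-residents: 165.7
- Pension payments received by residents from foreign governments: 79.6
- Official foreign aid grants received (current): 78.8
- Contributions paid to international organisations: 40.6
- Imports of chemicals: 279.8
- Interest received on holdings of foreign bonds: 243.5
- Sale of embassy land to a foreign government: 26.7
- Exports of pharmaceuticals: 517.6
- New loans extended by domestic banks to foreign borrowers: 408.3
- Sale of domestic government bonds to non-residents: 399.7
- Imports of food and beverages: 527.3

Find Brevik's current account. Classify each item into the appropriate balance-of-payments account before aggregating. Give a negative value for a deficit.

Goods: -279.8 + 517.6 - 527.3 = -289.5
Services: 165.7 - 253.4 = -87.7
Primary income: 243.5
Secondary income: 79.6 - 40.6 + 78.8 - 69.3 = 48.5
Current account = (-289.5) + (-87.7) + 243.5 + 48.5 = -85.2
(Excluded from the current account — financial account: foreign purchases of domestic corporate bonds 348.2, acquisition of a foreign subsidiary by a resident firm (outward FDI) 476.6, new loans extended by domestic banks to foreign borrowers 408.3, sale of domestic government bonds to non-residents 399.7; capital account: sale of embassy land to a foreign government 26.7.)

-85.2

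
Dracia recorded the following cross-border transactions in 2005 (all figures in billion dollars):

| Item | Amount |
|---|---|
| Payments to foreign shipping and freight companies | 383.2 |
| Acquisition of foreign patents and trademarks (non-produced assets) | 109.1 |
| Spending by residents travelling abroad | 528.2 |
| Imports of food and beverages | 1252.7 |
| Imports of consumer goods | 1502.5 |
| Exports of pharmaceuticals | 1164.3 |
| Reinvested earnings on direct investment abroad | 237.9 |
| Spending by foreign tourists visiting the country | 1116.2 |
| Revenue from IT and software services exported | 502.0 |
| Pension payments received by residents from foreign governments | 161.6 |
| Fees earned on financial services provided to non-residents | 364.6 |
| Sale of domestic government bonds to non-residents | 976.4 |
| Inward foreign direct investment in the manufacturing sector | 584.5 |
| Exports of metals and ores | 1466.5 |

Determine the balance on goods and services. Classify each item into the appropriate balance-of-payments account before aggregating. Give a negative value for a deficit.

Goods: 1466.5 - 1252.7 + 1164.3 - 1502.5 = -124.4
Services: 1116.2 + 502.0 - 383.2 + 364.6 - 528.2 = 1071.4
Trade balance = -124.4 + 1071.4 = 947.0
(Excluded from the trade balance — capital account: acquisition of foreign patents and trademarks (non-produced assets) 109.1; primary income: reinvested earnings on direct investment abroad 237.9; secondary income: pension payments received by residents from foreign governments 161.6; financial account: sale of domestic government bonds to non-residents 976.4, inward foreign direct investment in the manufacturing sector 584.5.)

947.0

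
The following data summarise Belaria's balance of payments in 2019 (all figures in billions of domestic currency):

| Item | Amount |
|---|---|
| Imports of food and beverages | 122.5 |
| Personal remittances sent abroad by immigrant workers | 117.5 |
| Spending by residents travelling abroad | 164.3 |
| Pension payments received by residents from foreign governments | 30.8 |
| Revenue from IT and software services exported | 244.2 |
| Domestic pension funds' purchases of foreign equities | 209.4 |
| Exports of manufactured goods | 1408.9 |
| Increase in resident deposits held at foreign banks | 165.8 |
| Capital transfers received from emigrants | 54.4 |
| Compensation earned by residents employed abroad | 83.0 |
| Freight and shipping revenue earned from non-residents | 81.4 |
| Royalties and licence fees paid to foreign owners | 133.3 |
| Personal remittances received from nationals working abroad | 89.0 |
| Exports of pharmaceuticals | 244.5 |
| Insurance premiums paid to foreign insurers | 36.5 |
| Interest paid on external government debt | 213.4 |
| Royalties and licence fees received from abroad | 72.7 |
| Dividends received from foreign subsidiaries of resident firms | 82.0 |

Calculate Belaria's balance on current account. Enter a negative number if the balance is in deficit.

Goods: 244.5 - 122.5 + 1408.9 = 1530.9
Services: -133.3 + 81.4 + 244.2 - 164.3 + 72.7 - 36.5 = 64.2
Primary income: 83.0 - 213.4 + 82.0 = -48.4
Secondary income: 30.8 + 89.0 - 117.5 = 2.3
Current account = 1530.9 + 64.2 + (-48.4) + 2.3 = 1549.0
(Excluded from the current account — financial account: domestic pension funds' purchases of foreign equities 209.4, increase in resident deposits held at foreign banks 165.8; capital account: capital transfers received from emigrants 54.4.)

1549.0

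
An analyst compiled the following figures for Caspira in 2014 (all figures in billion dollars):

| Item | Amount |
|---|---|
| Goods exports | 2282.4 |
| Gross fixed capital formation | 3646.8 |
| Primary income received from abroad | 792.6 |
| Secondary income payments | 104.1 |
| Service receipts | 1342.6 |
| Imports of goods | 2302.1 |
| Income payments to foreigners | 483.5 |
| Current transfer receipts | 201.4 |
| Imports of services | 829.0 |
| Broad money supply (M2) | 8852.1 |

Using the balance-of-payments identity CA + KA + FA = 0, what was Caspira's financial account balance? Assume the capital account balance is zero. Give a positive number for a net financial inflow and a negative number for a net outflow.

-900.3

Goods balance = 2282.4 - 2302.1 = -19.7
Services balance = 1342.6 - 829.0 = 513.6
Trade balance (goods + services) = -19.7 + 513.6 = 493.9
Net primary income = 792.6 - 483.5 = 309.1
Net secondary income = 201.4 - 104.1 = 97.3
Current account = 493.9 + 309.1 + 97.3 = 900.3
Financial account = -(900.3) = -900.3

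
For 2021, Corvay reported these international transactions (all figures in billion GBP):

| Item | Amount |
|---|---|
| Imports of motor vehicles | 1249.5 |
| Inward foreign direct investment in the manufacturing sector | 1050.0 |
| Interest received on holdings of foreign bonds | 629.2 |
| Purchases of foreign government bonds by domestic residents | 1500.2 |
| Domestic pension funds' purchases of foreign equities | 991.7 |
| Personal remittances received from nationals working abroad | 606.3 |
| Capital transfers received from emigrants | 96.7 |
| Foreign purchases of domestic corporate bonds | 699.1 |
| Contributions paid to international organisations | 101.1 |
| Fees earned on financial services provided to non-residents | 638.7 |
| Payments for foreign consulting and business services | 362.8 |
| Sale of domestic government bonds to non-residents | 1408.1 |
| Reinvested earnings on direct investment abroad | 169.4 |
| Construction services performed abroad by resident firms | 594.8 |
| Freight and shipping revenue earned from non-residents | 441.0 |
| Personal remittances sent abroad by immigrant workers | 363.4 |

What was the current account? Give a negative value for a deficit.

1002.6

Goods: -1249.5
Services: 594.8 + 441.0 + 638.7 - 362.8 = 1311.7
Primary income: 629.2 + 169.4 = 798.6
Secondary income: -363.4 + 606.3 - 101.1 = 141.8
Current account = (-1249.5) + 1311.7 + 798.6 + 141.8 = 1002.6
(Excluded from the current account — financial account: inward foreign direct investment in the manufacturing sector 1050.0, purchases of foreign government bonds by domestic residents 1500.2, domestic pension funds' purchases of foreign equities 991.7, foreign purchases of domestic corporate bonds 699.1, sale of domestic government bonds to non-residents 1408.1; capital account: capital transfers received from emigrants 96.7.)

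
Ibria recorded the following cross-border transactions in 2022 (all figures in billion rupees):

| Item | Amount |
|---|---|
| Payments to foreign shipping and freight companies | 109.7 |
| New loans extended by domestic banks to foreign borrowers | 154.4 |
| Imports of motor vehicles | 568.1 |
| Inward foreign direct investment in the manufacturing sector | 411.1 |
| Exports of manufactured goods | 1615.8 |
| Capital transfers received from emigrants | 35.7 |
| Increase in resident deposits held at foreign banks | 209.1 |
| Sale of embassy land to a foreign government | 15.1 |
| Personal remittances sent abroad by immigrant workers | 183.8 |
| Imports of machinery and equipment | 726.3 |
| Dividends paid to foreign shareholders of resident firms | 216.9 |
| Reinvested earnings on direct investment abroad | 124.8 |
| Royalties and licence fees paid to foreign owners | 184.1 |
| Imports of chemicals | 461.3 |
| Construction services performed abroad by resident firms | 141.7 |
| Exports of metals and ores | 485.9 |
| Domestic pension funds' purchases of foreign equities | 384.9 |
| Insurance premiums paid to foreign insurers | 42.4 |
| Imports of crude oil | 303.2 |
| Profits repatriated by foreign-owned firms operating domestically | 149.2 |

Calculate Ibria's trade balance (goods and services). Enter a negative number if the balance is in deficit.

-151.7

Goods: -726.3 - 303.2 - 461.3 + 485.9 + 1615.8 - 568.1 = 42.8
Services: -42.4 - 109.7 + 141.7 - 184.1 = -194.5
Trade balance = 42.8 + (-194.5) = -151.7
(Excluded from the trade balance — financial account: new loans extended by domestic banks to foreign borrowers 154.4, inward foreign direct investment in the manufacturing sector 411.1, increase in resident deposits held at foreign banks 209.1, domestic pension funds' purchases of foreign equities 384.9; capital account: capital transfers received from emigrants 35.7, sale of embassy land to a foreign government 15.1; secondary income: personal remittances sent abroad by immigrant workers 183.8; primary income: dividends paid to foreign shareholders of resident firms 216.9, reinvested earnings on direct investment abroad 124.8, profits repatriated by foreign-owned firms operating domestically 149.2.)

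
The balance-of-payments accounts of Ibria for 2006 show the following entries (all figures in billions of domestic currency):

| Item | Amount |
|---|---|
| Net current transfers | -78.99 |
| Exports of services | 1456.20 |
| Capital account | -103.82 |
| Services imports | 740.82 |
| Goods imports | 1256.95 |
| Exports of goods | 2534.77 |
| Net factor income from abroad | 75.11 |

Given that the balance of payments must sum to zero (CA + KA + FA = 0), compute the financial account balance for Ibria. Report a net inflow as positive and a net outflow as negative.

-1885.50

Goods balance = 2534.77 - 1256.95 = 1277.82
Services balance = 1456.20 - 740.82 = 715.38
Trade balance (goods + services) = 1277.82 + 715.38 = 1993.20
Net primary income = 75.11
Net secondary income = -78.99
Current account = 1993.20 + 75.11 + (-78.99) = 1989.32
Financial account = -(1989.32 + (-103.82)) = -1885.50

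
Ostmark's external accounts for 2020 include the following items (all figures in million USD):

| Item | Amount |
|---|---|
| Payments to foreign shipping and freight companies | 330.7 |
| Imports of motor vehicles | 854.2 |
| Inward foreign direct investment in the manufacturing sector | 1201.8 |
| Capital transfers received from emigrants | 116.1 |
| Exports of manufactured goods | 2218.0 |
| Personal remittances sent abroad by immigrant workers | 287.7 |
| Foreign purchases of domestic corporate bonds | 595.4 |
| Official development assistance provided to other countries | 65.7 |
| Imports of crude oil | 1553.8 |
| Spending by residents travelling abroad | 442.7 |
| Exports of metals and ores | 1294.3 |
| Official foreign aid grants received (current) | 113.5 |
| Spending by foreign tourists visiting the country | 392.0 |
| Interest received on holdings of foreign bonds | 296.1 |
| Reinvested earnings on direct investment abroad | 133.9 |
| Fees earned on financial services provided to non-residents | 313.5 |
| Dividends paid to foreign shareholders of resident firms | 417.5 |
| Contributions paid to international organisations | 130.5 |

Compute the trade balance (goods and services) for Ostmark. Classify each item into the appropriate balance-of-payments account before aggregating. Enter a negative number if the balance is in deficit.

Goods: 2218.0 - 1553.8 + 1294.3 - 854.2 = 1104.3
Services: 392.0 - 442.7 - 330.7 + 313.5 = -67.9
Trade balance = 1104.3 + (-67.9) = 1036.4
(Excluded from the trade balance — financial account: inward foreign direct investment in the manufacturing sector 1201.8, foreign purchases of domestic corporate bonds 595.4; capital account: capital transfers received from emigrants 116.1; secondary income: personal remittances sent abroad by immigrant workers 287.7, official development assistance provided to other countries 65.7, official foreign aid grants received (current) 113.5, contributions paid to international organisations 130.5; primary income: interest received on holdings of foreign bonds 296.1, reinvested earnings on direct investment abroad 133.9, dividends paid to foreign shareholders of resident firms 417.5.)

1036.4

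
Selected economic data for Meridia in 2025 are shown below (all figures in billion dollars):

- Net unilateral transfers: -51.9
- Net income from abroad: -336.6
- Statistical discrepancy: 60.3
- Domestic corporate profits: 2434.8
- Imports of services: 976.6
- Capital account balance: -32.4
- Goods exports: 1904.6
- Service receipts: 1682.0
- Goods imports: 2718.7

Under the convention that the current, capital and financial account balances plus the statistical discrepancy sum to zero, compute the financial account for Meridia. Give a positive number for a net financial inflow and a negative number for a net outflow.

Goods balance = 1904.6 - 2718.7 = -814.1
Services balance = 1682.0 - 976.6 = 705.4
Trade balance (goods + services) = -814.1 + 705.4 = -108.7
Net primary income = -336.6
Net secondary income = -51.9
Current account = -108.7 + (-336.6) + (-51.9) = -497.2
Financial account = -(-497.2 + (-32.4) + 60.3) = 469.3

469.3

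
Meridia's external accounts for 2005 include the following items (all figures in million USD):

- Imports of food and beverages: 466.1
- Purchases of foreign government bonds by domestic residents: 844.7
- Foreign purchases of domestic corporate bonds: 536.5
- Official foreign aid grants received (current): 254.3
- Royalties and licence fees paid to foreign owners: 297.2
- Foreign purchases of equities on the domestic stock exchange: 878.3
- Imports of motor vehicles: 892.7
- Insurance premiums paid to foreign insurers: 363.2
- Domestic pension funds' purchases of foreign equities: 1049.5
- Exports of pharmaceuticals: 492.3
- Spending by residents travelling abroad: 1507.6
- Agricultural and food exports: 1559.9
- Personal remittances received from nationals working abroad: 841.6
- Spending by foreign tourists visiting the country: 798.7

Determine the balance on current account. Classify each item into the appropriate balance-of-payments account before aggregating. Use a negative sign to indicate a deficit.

420.0

Goods: 492.3 - 466.1 - 892.7 + 1559.9 = 693.4
Services: -363.2 - 1507.6 - 297.2 + 798.7 = -1369.3
Secondary income: 841.6 + 254.3 = 1095.9
Current account = 693.4 + (-1369.3) + 1095.9 = 420.0
(Excluded from the current account — financial account: purchases of foreign government bonds by domestic residents 844.7, foreign purchases of domestic corporate bonds 536.5, foreign purchases of equities on the domestic stock exchange 878.3, domestic pension funds' purchases of foreign equities 1049.5.)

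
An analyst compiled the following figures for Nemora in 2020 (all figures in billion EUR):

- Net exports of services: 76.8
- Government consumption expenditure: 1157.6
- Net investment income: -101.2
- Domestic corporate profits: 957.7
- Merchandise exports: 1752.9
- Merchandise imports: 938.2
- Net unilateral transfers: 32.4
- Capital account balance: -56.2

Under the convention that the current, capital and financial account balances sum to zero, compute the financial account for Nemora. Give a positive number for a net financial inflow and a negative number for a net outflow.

-766.5

Goods balance = 1752.9 - 938.2 = 814.7
Services balance = 76.8
Trade balance (goods + services) = 814.7 + 76.8 = 891.5
Net primary income = -101.2
Net secondary income = 32.4
Current account = 891.5 + (-101.2) + 32.4 = 822.7
Financial account = -(822.7 + (-56.2)) = -766.5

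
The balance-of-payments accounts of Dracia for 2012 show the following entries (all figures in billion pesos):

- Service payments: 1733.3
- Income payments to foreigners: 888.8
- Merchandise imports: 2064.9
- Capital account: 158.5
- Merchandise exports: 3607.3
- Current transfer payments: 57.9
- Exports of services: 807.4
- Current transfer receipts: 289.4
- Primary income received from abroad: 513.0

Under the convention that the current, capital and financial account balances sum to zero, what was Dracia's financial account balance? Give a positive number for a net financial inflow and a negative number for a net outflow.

-630.7

Goods balance = 3607.3 - 2064.9 = 1542.4
Services balance = 807.4 - 1733.3 = -925.9
Trade balance (goods + services) = 1542.4 + (-925.9) = 616.5
Net primary income = 513.0 - 888.8 = -375.8
Net secondary income = 289.4 - 57.9 = 231.5
Current account = 616.5 + (-375.8) + 231.5 = 472.2
Financial account = -(472.2 + 158.5) = -630.7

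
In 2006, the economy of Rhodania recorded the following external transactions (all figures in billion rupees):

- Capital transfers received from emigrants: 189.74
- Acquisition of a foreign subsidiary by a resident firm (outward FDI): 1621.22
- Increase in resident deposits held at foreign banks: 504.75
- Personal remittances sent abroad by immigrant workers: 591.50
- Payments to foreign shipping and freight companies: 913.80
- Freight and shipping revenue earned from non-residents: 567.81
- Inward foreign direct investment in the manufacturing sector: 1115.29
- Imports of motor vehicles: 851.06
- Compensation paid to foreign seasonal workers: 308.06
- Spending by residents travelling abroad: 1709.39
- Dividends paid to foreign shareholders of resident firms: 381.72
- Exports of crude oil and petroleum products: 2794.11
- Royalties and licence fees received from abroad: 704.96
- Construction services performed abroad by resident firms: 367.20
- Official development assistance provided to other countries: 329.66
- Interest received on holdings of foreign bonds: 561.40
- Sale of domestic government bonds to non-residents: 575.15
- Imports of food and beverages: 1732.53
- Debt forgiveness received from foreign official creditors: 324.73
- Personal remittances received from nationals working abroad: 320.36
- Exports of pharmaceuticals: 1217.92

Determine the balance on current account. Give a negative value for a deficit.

Goods: -851.06 + 1217.92 - 1732.53 + 2794.11 = 1428.44
Services: 367.20 - 913.80 + 704.96 - 1709.39 + 567.81 = -983.22
Primary income: 561.40 - 381.72 - 308.06 = -128.38
Secondary income: -591.50 + 320.36 - 329.66 = -600.80
Current account = 1428.44 + (-983.22) + (-128.38) + (-600.80) = -283.96
(Excluded from the current account — capital account: capital transfers received from emigrants 189.74, debt forgiveness received from foreign official creditors 324.73; financial account: acquisition of a foreign subsidiary by a resident firm (outward FDI) 1621.22, increase in resident deposits held at foreign banks 504.75, inward foreign direct investment in the manufacturing sector 1115.29, sale of domestic government bonds to non-residents 575.15.)

-283.96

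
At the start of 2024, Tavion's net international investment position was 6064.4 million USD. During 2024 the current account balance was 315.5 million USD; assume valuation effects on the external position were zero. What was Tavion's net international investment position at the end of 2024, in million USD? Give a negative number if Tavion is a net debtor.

6379.9

With no valuation effects, change in NIIP = current account = 315.5
End-of-year NIIP = 6064.4 + 315.5 = 6379.9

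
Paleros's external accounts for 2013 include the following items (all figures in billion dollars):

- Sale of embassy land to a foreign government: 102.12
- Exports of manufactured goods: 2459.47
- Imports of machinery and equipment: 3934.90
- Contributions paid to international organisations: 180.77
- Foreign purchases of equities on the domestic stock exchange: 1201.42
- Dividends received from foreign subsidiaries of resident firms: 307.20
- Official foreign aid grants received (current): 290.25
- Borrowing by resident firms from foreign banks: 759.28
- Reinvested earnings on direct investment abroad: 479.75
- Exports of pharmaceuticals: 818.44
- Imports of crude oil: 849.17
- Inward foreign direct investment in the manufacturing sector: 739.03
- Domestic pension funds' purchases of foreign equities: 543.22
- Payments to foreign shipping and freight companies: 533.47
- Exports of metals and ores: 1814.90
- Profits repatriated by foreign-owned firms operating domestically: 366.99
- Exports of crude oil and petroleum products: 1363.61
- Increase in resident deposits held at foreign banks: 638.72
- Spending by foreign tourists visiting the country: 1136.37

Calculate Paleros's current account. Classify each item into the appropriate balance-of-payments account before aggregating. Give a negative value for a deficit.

2804.69

Goods: 2459.47 - 849.17 + 1814.90 - 3934.90 + 1363.61 + 818.44 = 1672.35
Services: 1136.37 - 533.47 = 602.90
Primary income: -366.99 + 307.20 + 479.75 = 419.96
Secondary income: -180.77 + 290.25 = 109.48
Current account = 1672.35 + 602.90 + 419.96 + 109.48 = 2804.69
(Excluded from the current account — capital account: sale of embassy land to a foreign government 102.12; financial account: foreign purchases of equities on the domestic stock exchange 1201.42, borrowing by resident firms from foreign banks 759.28, inward foreign direct investment in the manufacturing sector 739.03, domestic pension funds' purchases of foreign equities 543.22, increase in resident deposits held at foreign banks 638.72.)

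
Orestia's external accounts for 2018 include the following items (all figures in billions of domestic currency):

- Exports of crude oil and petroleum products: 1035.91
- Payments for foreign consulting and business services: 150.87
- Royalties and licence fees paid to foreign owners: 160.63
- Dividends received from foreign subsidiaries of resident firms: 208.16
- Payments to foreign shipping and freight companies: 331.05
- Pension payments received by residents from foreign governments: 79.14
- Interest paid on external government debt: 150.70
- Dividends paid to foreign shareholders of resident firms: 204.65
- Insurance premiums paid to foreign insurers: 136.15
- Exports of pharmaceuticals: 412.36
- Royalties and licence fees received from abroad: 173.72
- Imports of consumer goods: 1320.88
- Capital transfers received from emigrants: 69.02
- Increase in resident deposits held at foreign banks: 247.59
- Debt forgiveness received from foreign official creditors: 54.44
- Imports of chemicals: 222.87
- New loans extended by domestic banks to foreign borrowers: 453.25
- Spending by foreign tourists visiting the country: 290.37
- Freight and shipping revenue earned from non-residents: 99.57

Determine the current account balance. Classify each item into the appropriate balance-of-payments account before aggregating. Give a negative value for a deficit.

-378.57

Goods: 412.36 - 222.87 - 1320.88 + 1035.91 = -95.48
Services: 99.57 - 331.05 + 290.37 - 160.63 + 173.72 - 136.15 - 150.87 = -215.04
Primary income: -150.70 + 208.16 - 204.65 = -147.19
Secondary income: 79.14
Current account = (-95.48) + (-215.04) + (-147.19) + 79.14 = -378.57
(Excluded from the current account — capital account: capital transfers received from emigrants 69.02, debt forgiveness received from foreign official creditors 54.44; financial account: increase in resident deposits held at foreign banks 247.59, new loans extended by domestic banks to foreign borrowers 453.25.)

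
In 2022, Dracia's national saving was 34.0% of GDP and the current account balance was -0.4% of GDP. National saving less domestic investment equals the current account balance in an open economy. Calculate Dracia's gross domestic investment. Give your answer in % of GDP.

34.4

I = S - CA = 34.0 - (-0.4) = 34.4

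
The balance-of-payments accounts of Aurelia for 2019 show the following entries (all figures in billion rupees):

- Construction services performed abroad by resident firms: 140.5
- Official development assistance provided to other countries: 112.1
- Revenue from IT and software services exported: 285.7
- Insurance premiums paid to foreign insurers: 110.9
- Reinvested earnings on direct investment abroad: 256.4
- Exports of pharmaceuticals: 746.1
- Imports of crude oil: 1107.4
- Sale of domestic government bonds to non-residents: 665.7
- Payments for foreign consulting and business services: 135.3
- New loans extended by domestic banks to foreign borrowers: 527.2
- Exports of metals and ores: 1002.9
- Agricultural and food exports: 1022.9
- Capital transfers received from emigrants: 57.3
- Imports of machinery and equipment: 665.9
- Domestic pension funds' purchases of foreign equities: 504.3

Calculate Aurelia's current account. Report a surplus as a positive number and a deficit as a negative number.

1322.9

Goods: -665.9 + 1002.9 + 746.1 + 1022.9 - 1107.4 = 998.6
Services: -110.9 - 135.3 + 140.5 + 285.7 = 180.0
Primary income: 256.4
Secondary income: -112.1
Current account = 998.6 + 180.0 + 256.4 + (-112.1) = 1322.9
(Excluded from the current account — financial account: sale of domestic government bonds to non-residents 665.7, new loans extended by domestic banks to foreign borrowers 527.2, domestic pension funds' purchases of foreign equities 504.3; capital account: capital transfers received from emigrants 57.3.)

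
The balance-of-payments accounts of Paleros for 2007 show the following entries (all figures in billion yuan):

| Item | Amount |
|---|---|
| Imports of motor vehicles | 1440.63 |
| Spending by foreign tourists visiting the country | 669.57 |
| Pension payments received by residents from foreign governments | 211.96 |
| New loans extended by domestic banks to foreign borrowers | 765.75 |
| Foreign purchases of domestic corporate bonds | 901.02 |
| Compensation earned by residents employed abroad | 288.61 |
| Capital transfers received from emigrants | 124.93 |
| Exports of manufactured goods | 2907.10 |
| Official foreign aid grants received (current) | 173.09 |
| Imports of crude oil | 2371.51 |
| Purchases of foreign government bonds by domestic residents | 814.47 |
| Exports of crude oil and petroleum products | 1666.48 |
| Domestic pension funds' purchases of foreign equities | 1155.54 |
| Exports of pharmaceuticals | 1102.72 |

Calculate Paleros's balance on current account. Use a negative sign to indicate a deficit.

Goods: 2907.10 + 1666.48 - 1440.63 - 2371.51 + 1102.72 = 1864.16
Services: 669.57
Primary income: 288.61
Secondary income: 211.96 + 173.09 = 385.05
Current account = 1864.16 + 669.57 + 288.61 + 385.05 = 3207.39
(Excluded from the current account — financial account: new loans extended by domestic banks to foreign borrowers 765.75, foreign purchases of domestic corporate bonds 901.02, purchases of foreign government bonds by domestic residents 814.47, domestic pension funds' purchases of foreign equities 1155.54; capital account: capital transfers received from emigrants 124.93.)

3207.39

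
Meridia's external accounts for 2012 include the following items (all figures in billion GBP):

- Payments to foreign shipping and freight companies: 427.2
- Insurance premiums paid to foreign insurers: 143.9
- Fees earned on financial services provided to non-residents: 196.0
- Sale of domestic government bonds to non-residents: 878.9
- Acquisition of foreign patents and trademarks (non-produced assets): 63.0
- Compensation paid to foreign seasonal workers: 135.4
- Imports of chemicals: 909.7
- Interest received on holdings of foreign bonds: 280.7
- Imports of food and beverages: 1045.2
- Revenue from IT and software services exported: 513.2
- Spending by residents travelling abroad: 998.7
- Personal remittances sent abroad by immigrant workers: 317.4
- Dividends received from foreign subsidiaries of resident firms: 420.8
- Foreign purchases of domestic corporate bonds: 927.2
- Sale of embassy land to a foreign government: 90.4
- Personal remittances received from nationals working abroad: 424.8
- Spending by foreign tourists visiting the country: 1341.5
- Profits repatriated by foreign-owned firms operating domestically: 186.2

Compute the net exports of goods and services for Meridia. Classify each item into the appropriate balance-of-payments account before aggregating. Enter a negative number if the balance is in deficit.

-1474.0

Goods: -909.7 - 1045.2 = -1954.9
Services: 513.2 - 998.7 - 427.2 + 196.0 - 143.9 + 1341.5 = 480.9
Trade balance = -1954.9 + 480.9 = -1474.0
(Excluded from the trade balance — financial account: sale of domestic government bonds to non-residents 878.9, foreign purchases of domestic corporate bonds 927.2; capital account: acquisition of foreign patents and trademarks (non-produced assets) 63.0, sale of embassy land to a foreign government 90.4; primary income: compensation paid to foreign seasonal workers 135.4, interest received on holdings of foreign bonds 280.7, dividends received from foreign subsidiaries of resident firms 420.8, profits repatriated by foreign-owned firms operating domestically 186.2; secondary income: personal remittances sent abroad by immigrant workers 317.4, personal remittances received from nationals working abroad 424.8.)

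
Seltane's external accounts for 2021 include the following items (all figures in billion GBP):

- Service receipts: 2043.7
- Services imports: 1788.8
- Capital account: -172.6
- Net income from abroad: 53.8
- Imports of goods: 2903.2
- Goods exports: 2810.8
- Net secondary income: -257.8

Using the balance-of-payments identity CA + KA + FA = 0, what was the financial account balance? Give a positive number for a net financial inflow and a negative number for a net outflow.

214.1

Goods balance = 2810.8 - 2903.2 = -92.4
Services balance = 2043.7 - 1788.8 = 254.9
Trade balance (goods + services) = -92.4 + 254.9 = 162.5
Net primary income = 53.8
Net secondary income = -257.8
Current account = 162.5 + 53.8 + (-257.8) = -41.5
Financial account = -(-41.5 + (-172.6)) = 214.1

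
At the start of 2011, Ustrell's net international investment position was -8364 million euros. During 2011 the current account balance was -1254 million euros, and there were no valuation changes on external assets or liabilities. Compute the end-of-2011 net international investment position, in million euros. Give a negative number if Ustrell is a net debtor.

With no valuation effects, change in NIIP = current account = -1254
End-of-year NIIP = -8364 + (-1254) = -9618

-9618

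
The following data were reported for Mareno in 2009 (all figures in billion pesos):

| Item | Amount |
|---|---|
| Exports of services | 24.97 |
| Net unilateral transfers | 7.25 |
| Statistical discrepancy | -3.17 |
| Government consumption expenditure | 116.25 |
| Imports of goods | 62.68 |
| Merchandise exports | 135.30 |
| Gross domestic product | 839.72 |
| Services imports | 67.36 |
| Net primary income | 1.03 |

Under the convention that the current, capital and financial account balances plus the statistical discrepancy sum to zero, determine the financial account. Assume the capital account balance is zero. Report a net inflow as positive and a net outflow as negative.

Goods balance = 135.30 - 62.68 = 72.62
Services balance = 24.97 - 67.36 = -42.39
Trade balance (goods + services) = 72.62 + (-42.39) = 30.23
Net primary income = 1.03
Net secondary income = 7.25
Current account = 30.23 + 1.03 + 7.25 = 38.51
Financial account = -(38.51 + (-3.17)) = -35.34

-35.34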